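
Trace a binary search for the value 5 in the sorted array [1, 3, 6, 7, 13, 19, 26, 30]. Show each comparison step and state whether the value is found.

Binary search for 5 in [1, 3, 6, 7, 13, 19, 26, 30]:

lo=0, hi=7, mid=3, arr[mid]=7 -> 7 > 5, search left half
lo=0, hi=2, mid=1, arr[mid]=3 -> 3 < 5, search right half
lo=2, hi=2, mid=2, arr[mid]=6 -> 6 > 5, search left half
lo=2 > hi=1, target 5 not found

Binary search determines that 5 is not in the array after 3 comparisons. The search space was exhausted without finding the target.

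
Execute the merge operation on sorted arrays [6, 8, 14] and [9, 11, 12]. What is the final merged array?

Merging process:

Compare 6 vs 9: take 6 from left. Merged: [6]
Compare 8 vs 9: take 8 from left. Merged: [6, 8]
Compare 14 vs 9: take 9 from right. Merged: [6, 8, 9]
Compare 14 vs 11: take 11 from right. Merged: [6, 8, 9, 11]
Compare 14 vs 12: take 12 from right. Merged: [6, 8, 9, 11, 12]
Append remaining from left: [14]. Merged: [6, 8, 9, 11, 12, 14]

Final merged array: [6, 8, 9, 11, 12, 14]
Total comparisons: 5

The merged array is [6, 8, 9, 11, 12, 14], requiring 5 comparisons. The merge step runs in O(n) time where n is the total number of elements.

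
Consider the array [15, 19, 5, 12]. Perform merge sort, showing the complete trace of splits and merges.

Merge sort trace:

Split: [15, 19, 5, 12] -> [15, 19] and [5, 12]
  Split: [15, 19] -> [15] and [19]
  Merge: [15] + [19] -> [15, 19]
  Split: [5, 12] -> [5] and [12]
  Merge: [5] + [12] -> [5, 12]
Merge: [15, 19] + [5, 12] -> [5, 12, 15, 19]

Final sorted array: [5, 12, 15, 19]

The merge sort proceeds by recursively splitting the array and merging sorted halves.
After all merges, the sorted array is [5, 12, 15, 19].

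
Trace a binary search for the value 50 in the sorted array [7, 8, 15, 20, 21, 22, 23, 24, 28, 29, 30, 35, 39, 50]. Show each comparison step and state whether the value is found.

Binary search for 50 in [7, 8, 15, 20, 21, 22, 23, 24, 28, 29, 30, 35, 39, 50]:

lo=0, hi=13, mid=6, arr[mid]=23 -> 23 < 50, search right half
lo=7, hi=13, mid=10, arr[mid]=30 -> 30 < 50, search right half
lo=11, hi=13, mid=12, arr[mid]=39 -> 39 < 50, search right half
lo=13, hi=13, mid=13, arr[mid]=50 -> Found target at index 13!

Binary search finds 50 at index 13 after 4 comparisons. The search repeatedly halves the search space by comparing with the middle element.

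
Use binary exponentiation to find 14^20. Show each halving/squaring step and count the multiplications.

Computing 14^20 by squaring (build up from 14^1; each line after the first costs one multiplication):

14^1 = 14
14^2 = (14^1)^2 = 14^2 = 196
14^4 = (14^2)^2 = 196^2 = 38416
14^5 = 14 * 14^4 = 14 * 38416 = 537824
14^10 = (14^5)^2 = 537824^2 = 289254654976
14^20 = (14^10)^2 = 289254654976^2 = 83668255425284801560576

Result: 83668255425284801560576
Multiplications needed: 5 (5 lines after 14^1)

14^20 = 83668255425284801560576. Using exponentiation by squaring, this requires 5 multiplications. The key idea: if the exponent is even, square the half-power; if odd, multiply by the base once.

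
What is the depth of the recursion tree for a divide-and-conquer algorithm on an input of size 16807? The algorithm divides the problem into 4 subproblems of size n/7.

For divide and conquer with division factor 7:

Problem sizes at each level:
Level 0: 16807
Level 1: 2401
Level 2: 343
Level 3: 49
Level 4: 7
Level 5: 1

The root is level 0 and the size-1 base case is level 5 (the tree spans levels 0 through 5, i.e. 6 levels counting the root), so the depth is the number of divisions: log_7(16807) = 5

The recursion tree depth is log_7(16807) = 5. At each level, the problem size is divided by 7, so it takes 5 divisions to reduce to a base case of size 1. The algorithm makes 4 recursive calls at each level.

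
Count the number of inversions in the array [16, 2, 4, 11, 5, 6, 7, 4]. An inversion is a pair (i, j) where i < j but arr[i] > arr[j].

Finding inversions in [16, 2, 4, 11, 5, 6, 7, 4]:

(0, 1): arr[0]=16 > arr[1]=2
(0, 2): arr[0]=16 > arr[2]=4
(0, 3): arr[0]=16 > arr[3]=11
(0, 4): arr[0]=16 > arr[4]=5
(0, 5): arr[0]=16 > arr[5]=6
(0, 6): arr[0]=16 > arr[6]=7
(0, 7): arr[0]=16 > arr[7]=4
(3, 4): arr[3]=11 > arr[4]=5
(3, 5): arr[3]=11 > arr[5]=6
(3, 6): arr[3]=11 > arr[6]=7
(3, 7): arr[3]=11 > arr[7]=4
(4, 7): arr[4]=5 > arr[7]=4
(5, 7): arr[5]=6 > arr[7]=4
(6, 7): arr[6]=7 > arr[7]=4

Total inversions: 14

The array has 14 inversion(s): (0,1), (0,2), (0,3), (0,4), (0,5), (0,6), (0,7), (3,4), (3,5), (3,6), (3,7), (4,7), (5,7), (6,7). Each pair (i,j) satisfies i < j and arr[i] > arr[j].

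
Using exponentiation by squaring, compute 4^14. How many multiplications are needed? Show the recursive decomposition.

Computing 4^14 by squaring (build up from 4^1; each line after the first costs one multiplication):

4^1 = 4
4^2 = (4^1)^2 = 4^2 = 16
4^3 = 4 * 4^2 = 4 * 16 = 64
4^6 = (4^3)^2 = 64^2 = 4096
4^7 = 4 * 4^6 = 4 * 4096 = 16384
4^14 = (4^7)^2 = 16384^2 = 268435456

Result: 268435456
Multiplications needed: 5 (5 lines after 4^1)

4^14 = 268435456. Using exponentiation by squaring, this requires 5 multiplications. The key idea: if the exponent is even, square the half-power; if odd, multiply by the base once.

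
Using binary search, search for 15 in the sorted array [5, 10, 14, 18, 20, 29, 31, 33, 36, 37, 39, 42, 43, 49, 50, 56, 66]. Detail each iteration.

Binary search for 15 in [5, 10, 14, 18, 20, 29, 31, 33, 36, 37, 39, 42, 43, 49, 50, 56, 66]:

lo=0, hi=16, mid=8, arr[mid]=36 -> 36 > 15, search left half
lo=0, hi=7, mid=3, arr[mid]=18 -> 18 > 15, search left half
lo=0, hi=2, mid=1, arr[mid]=10 -> 10 < 15, search right half
lo=2, hi=2, mid=2, arr[mid]=14 -> 14 < 15, search right half
lo=3 > hi=2, target 15 not found

Binary search determines that 15 is not in the array after 4 comparisons. The search space was exhausted without finding the target.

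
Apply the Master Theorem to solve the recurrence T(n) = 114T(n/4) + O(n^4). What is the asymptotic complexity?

Master Theorem for T(n) = 114T(n/4) + O(n^4):

a = 114, b = 4, c = 4
log_b(a) = log_4(114) = 3.4164

Case 3: c = 4 > log_4(114) = 3.4164
T(n) = O(n^4) = O(n^4)

For T(n) = 114T(n/4) + O(n^4): log_4(114) = 3.4164. This is Case 3 of the Master Theorem (c > log_b(a), work dominated by root), giving O(n^4).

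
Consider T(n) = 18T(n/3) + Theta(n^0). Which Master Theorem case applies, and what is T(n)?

Master Theorem for T(n) = 18T(n/3) + O(n^0):

a = 18, b = 3, c = 0
log_b(a) = log_3(18) = 2.6309

Case 1: c = 0 < log_3(18) = 2.6309
T(n) = O(n^(log_3 18))

For T(n) = 18T(n/3) + O(n^0): log_3(18) = 2.6309. This is Case 1 of the Master Theorem (c < log_b(a), work dominated by leaves), giving O(n^(log_3 18)).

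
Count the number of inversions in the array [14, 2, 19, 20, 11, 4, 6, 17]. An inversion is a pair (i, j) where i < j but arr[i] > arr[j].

Finding inversions in [14, 2, 19, 20, 11, 4, 6, 17]:

(0, 1): arr[0]=14 > arr[1]=2
(0, 4): arr[0]=14 > arr[4]=11
(0, 5): arr[0]=14 > arr[5]=4
(0, 6): arr[0]=14 > arr[6]=6
(2, 4): arr[2]=19 > arr[4]=11
(2, 5): arr[2]=19 > arr[5]=4
(2, 6): arr[2]=19 > arr[6]=6
(2, 7): arr[2]=19 > arr[7]=17
(3, 4): arr[3]=20 > arr[4]=11
(3, 5): arr[3]=20 > arr[5]=4
(3, 6): arr[3]=20 > arr[6]=6
(3, 7): arr[3]=20 > arr[7]=17
(4, 5): arr[4]=11 > arr[5]=4
(4, 6): arr[4]=11 > arr[6]=6

Total inversions: 14

The array has 14 inversion(s): (0,1), (0,4), (0,5), (0,6), (2,4), (2,5), (2,6), (2,7), (3,4), (3,5), (3,6), (3,7), (4,5), (4,6). Each pair (i,j) satisfies i < j and arr[i] > arr[j].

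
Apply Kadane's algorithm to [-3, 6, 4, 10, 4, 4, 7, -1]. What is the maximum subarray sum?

Using Kadane's algorithm on [-3, 6, 4, 10, 4, 4, 7, -1]:

Scanning through the array:
Position 1 (value 6): max_ending_here = 6, max_so_far = 6
Position 2 (value 4): max_ending_here = 10, max_so_far = 10
Position 3 (value 10): max_ending_here = 20, max_so_far = 20
Position 4 (value 4): max_ending_here = 24, max_so_far = 24
Position 5 (value 4): max_ending_here = 28, max_so_far = 28
Position 6 (value 7): max_ending_here = 35, max_so_far = 35
Position 7 (value -1): max_ending_here = 34, max_so_far = 35

Maximum subarray: [6, 4, 10, 4, 4, 7]
Maximum sum: 35

The maximum subarray is [6, 4, 10, 4, 4, 7] with sum 35. This subarray runs from index 1 to index 6.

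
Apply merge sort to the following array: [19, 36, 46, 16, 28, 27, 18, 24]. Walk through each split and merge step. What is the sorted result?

Merge sort trace:

Split: [19, 36, 46, 16, 28, 27, 18, 24] -> [19, 36, 46, 16] and [28, 27, 18, 24]
  Split: [19, 36, 46, 16] -> [19, 36] and [46, 16]
    Split: [19, 36] -> [19] and [36]
    Merge: [19] + [36] -> [19, 36]
    Split: [46, 16] -> [46] and [16]
    Merge: [46] + [16] -> [16, 46]
  Merge: [19, 36] + [16, 46] -> [16, 19, 36, 46]
  Split: [28, 27, 18, 24] -> [28, 27] and [18, 24]
    Split: [28, 27] -> [28] and [27]
    Merge: [28] + [27] -> [27, 28]
    Split: [18, 24] -> [18] and [24]
    Merge: [18] + [24] -> [18, 24]
  Merge: [27, 28] + [18, 24] -> [18, 24, 27, 28]
Merge: [16, 19, 36, 46] + [18, 24, 27, 28] -> [16, 18, 19, 24, 27, 28, 36, 46]

Final sorted array: [16, 18, 19, 24, 27, 28, 36, 46]

The merge sort proceeds by recursively splitting the array and merging sorted halves.
After all merges, the sorted array is [16, 18, 19, 24, 27, 28, 36, 46].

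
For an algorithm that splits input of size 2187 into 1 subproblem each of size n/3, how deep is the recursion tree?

For divide and conquer with division factor 3:

Problem sizes at each level:
Level 0: 2187
Level 1: 729
Level 2: 243
Level 3: 81
Level 4: 27
Level 5: 9
Level 6: 3
Level 7: 1

The root is level 0 and the size-1 base case is level 7 (the tree spans levels 0 through 7, i.e. 8 levels counting the root), so the depth is the number of divisions: log_3(2187) = 7

The recursion tree depth is log_3(2187) = 7. At each level, the problem size is divided by 3, so it takes 7 divisions to reduce to a base case of size 1. The algorithm makes 1 recursive call at each level.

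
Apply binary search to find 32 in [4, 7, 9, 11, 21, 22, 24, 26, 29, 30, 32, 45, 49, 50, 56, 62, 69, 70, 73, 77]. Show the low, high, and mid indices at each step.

Binary search for 32 in [4, 7, 9, 11, 21, 22, 24, 26, 29, 30, 32, 45, 49, 50, 56, 62, 69, 70, 73, 77]:

lo=0, hi=19, mid=9, arr[mid]=30 -> 30 < 32, search right half
lo=10, hi=19, mid=14, arr[mid]=56 -> 56 > 32, search left half
lo=10, hi=13, mid=11, arr[mid]=45 -> 45 > 32, search left half
lo=10, hi=10, mid=10, arr[mid]=32 -> Found target at index 10!

Binary search finds 32 at index 10 after 4 comparisons. The search repeatedly halves the search space by comparing with the middle element.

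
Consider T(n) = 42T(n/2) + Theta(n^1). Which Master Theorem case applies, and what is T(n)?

Master Theorem for T(n) = 42T(n/2) + O(n^1):

a = 42, b = 2, c = 1
log_b(a) = log_2(42) = 5.3923

Case 1: c = 1 < log_2(42) = 5.3923
T(n) = O(n^(log_2 42))

For T(n) = 42T(n/2) + O(n^1): log_2(42) = 5.3923. This is Case 1 of the Master Theorem (c < log_b(a), work dominated by leaves), giving O(n^(log_2 42)).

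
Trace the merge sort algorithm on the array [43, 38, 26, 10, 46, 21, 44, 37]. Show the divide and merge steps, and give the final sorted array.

Merge sort trace:

Split: [43, 38, 26, 10, 46, 21, 44, 37] -> [43, 38, 26, 10] and [46, 21, 44, 37]
  Split: [43, 38, 26, 10] -> [43, 38] and [26, 10]
    Split: [43, 38] -> [43] and [38]
    Merge: [43] + [38] -> [38, 43]
    Split: [26, 10] -> [26] and [10]
    Merge: [26] + [10] -> [10, 26]
  Merge: [38, 43] + [10, 26] -> [10, 26, 38, 43]
  Split: [46, 21, 44, 37] -> [46, 21] and [44, 37]
    Split: [46, 21] -> [46] and [21]
    Merge: [46] + [21] -> [21, 46]
    Split: [44, 37] -> [44] and [37]
    Merge: [44] + [37] -> [37, 44]
  Merge: [21, 46] + [37, 44] -> [21, 37, 44, 46]
Merge: [10, 26, 38, 43] + [21, 37, 44, 46] -> [10, 21, 26, 37, 38, 43, 44, 46]

Final sorted array: [10, 21, 26, 37, 38, 43, 44, 46]

The merge sort proceeds by recursively splitting the array and merging sorted halves.
After all merges, the sorted array is [10, 21, 26, 37, 38, 43, 44, 46].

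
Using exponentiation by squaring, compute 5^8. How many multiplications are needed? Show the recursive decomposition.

Computing 5^8 by squaring (build up from 5^1; each line after the first costs one multiplication):

5^1 = 5
5^2 = (5^1)^2 = 5^2 = 25
5^4 = (5^2)^2 = 25^2 = 625
5^8 = (5^4)^2 = 625^2 = 390625

Result: 390625
Multiplications needed: 3 (3 lines after 5^1)

5^8 = 390625. Using exponentiation by squaring, this requires 3 multiplications. The key idea: if the exponent is even, square the half-power; if odd, multiply by the base once.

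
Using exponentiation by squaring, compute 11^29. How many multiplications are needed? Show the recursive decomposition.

Computing 11^29 by squaring (build up from 11^1; each line after the first costs one multiplication):

11^1 = 11
11^2 = (11^1)^2 = 11^2 = 121
11^3 = 11 * 11^2 = 11 * 121 = 1331
11^6 = (11^3)^2 = 1331^2 = 1771561
11^7 = 11 * 11^6 = 11 * 1771561 = 19487171
11^14 = (11^7)^2 = 19487171^2 = 379749833583241
11^28 = (11^14)^2 = 379749833583241^2 = 144209936106499234037676064081
11^29 = 11 * 11^28 = 11 * 144209936106499234037676064081 = 1586309297171491574414436704891

Result: 1586309297171491574414436704891
Multiplications needed: 7 (7 lines after 11^1)

11^29 = 1586309297171491574414436704891. Using exponentiation by squaring, this requires 7 multiplications. The key idea: if the exponent is even, square the half-power; if odd, multiply by the base once.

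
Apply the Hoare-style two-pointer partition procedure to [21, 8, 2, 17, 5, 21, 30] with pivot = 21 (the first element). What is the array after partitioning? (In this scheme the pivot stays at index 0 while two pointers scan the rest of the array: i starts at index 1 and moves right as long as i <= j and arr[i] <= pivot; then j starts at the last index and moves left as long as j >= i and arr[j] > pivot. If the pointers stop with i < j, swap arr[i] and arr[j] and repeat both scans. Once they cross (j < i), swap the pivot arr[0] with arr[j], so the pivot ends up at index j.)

Hoare-style two-pointer partition with pivot = 21:

Initial array: [21, 8, 2, 17, 5, 21, 30]

Pointers start at i = 1, j = 6.
i ends at 6, j ends at 5: the pointers have crossed (j < i), so scanning stops.

Swap pivot arr[0] with arr[5] to place pivot at position 5: [21, 8, 2, 17, 5, 21, 30]
Pivot position: 5

After partitioning with pivot 21, the array becomes [21, 8, 2, 17, 5, 21, 30]. The pivot is placed at index 5. All elements to the left of the pivot are <= 21, and all elements to the right are > 21.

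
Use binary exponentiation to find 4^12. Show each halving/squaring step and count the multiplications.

Computing 4^12 by squaring (build up from 4^1; each line after the first costs one multiplication):

4^1 = 4
4^2 = (4^1)^2 = 4^2 = 16
4^3 = 4 * 4^2 = 4 * 16 = 64
4^6 = (4^3)^2 = 64^2 = 4096
4^12 = (4^6)^2 = 4096^2 = 16777216

Result: 16777216
Multiplications needed: 4 (4 lines after 4^1)

4^12 = 16777216. Using exponentiation by squaring, this requires 4 multiplications. The key idea: if the exponent is even, square the half-power; if odd, multiply by the base once.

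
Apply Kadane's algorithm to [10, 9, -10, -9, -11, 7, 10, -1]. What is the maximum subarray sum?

Using Kadane's algorithm on [10, 9, -10, -9, -11, 7, 10, -1]:

Scanning through the array:
Position 1 (value 9): max_ending_here = 19, max_so_far = 19
Position 2 (value -10): max_ending_here = 9, max_so_far = 19
Position 3 (value -9): max_ending_here = 0, max_so_far = 19
Position 4 (value -11): max_ending_here = -11, max_so_far = 19
Position 5 (value 7): max_ending_here = 7, max_so_far = 19
Position 6 (value 10): max_ending_here = 17, max_so_far = 19
Position 7 (value -1): max_ending_here = 16, max_so_far = 19

Maximum subarray: [10, 9]
Maximum sum: 19

The maximum subarray is [10, 9] with sum 19. This subarray runs from index 0 to index 1.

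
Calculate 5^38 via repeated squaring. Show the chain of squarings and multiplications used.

Computing 5^38 by squaring (build up from 5^1; each line after the first costs one multiplication):

5^1 = 5
5^2 = (5^1)^2 = 5^2 = 25
5^4 = (5^2)^2 = 25^2 = 625
5^8 = (5^4)^2 = 625^2 = 390625
5^9 = 5 * 5^8 = 5 * 390625 = 1953125
5^18 = (5^9)^2 = 1953125^2 = 3814697265625
5^19 = 5 * 5^18 = 5 * 3814697265625 = 19073486328125
5^38 = (5^19)^2 = 19073486328125^2 = 363797880709171295166015625

Result: 363797880709171295166015625
Multiplications needed: 7 (7 lines after 5^1)

5^38 = 363797880709171295166015625. Using exponentiation by squaring, this requires 7 multiplications. The key idea: if the exponent is even, square the half-power; if odd, multiply by the base once.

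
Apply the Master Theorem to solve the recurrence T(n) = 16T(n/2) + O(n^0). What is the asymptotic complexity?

Master Theorem for T(n) = 16T(n/2) + O(n^0):

a = 16, b = 2, c = 0
log_b(a) = log_2(16) = 4.0000

Case 1: c = 0 < log_2(16) = 4.0000
T(n) = O(n^(log_2 16)) = O(n^4)

For T(n) = 16T(n/2) + O(n^0): log_2(16) = 4.0000. This is Case 1 of the Master Theorem (c < log_b(a), work dominated by leaves), giving O(n^4).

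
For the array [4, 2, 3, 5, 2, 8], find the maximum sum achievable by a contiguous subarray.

Using Kadane's algorithm on [4, 2, 3, 5, 2, 8]:

Scanning through the array:
Position 1 (value 2): max_ending_here = 6, max_so_far = 6
Position 2 (value 3): max_ending_here = 9, max_so_far = 9
Position 3 (value 5): max_ending_here = 14, max_so_far = 14
Position 4 (value 2): max_ending_here = 16, max_so_far = 16
Position 5 (value 8): max_ending_here = 24, max_so_far = 24

Maximum subarray: [4, 2, 3, 5, 2, 8]
Maximum sum: 24

The maximum subarray is [4, 2, 3, 5, 2, 8] with sum 24. This subarray runs from index 0 to index 5.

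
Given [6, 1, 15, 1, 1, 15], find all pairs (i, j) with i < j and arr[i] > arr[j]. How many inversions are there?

Finding inversions in [6, 1, 15, 1, 1, 15]:

(0, 1): arr[0]=6 > arr[1]=1
(0, 3): arr[0]=6 > arr[3]=1
(0, 4): arr[0]=6 > arr[4]=1
(2, 3): arr[2]=15 > arr[3]=1
(2, 4): arr[2]=15 > arr[4]=1

Total inversions: 5

The array has 5 inversion(s): (0,1), (0,3), (0,4), (2,3), (2,4). Each pair (i,j) satisfies i < j and arr[i] > arr[j].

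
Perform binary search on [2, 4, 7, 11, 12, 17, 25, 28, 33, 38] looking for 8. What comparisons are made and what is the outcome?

Binary search for 8 in [2, 4, 7, 11, 12, 17, 25, 28, 33, 38]:

lo=0, hi=9, mid=4, arr[mid]=12 -> 12 > 8, search left half
lo=0, hi=3, mid=1, arr[mid]=4 -> 4 < 8, search right half
lo=2, hi=3, mid=2, arr[mid]=7 -> 7 < 8, search right half
lo=3, hi=3, mid=3, arr[mid]=11 -> 11 > 8, search left half
lo=3 > hi=2, target 8 not found

Binary search determines that 8 is not in the array after 4 comparisons. The search space was exhausted without finding the target.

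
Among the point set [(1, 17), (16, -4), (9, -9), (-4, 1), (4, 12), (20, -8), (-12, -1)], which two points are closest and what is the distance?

Computing all pairwise distances among 7 points:

d((1, 17), (16, -4)) = 25.807
d((1, 17), (9, -9)) = 27.2029
d((1, 17), (-4, 1)) = 16.7631
d((1, 17), (4, 12)) = 5.831
d((1, 17), (20, -8)) = 31.4006
d((1, 17), (-12, -1)) = 22.2036
d((16, -4), (9, -9)) = 8.6023
d((16, -4), (-4, 1)) = 20.6155
d((16, -4), (4, 12)) = 20.0
d((16, -4), (20, -8)) = 5.6569 <-- minimum
d((16, -4), (-12, -1)) = 28.1603
d((9, -9), (-4, 1)) = 16.4012
d((9, -9), (4, 12)) = 21.587
d((9, -9), (20, -8)) = 11.0454
d((9, -9), (-12, -1)) = 22.4722
d((-4, 1), (4, 12)) = 13.6015
d((-4, 1), (20, -8)) = 25.632
d((-4, 1), (-12, -1)) = 8.2462
d((4, 12), (20, -8)) = 25.6125
d((4, 12), (-12, -1)) = 20.6155
d((20, -8), (-12, -1)) = 32.7567

Closest pair: (16, -4) and (20, -8) with distance 5.6569

The closest pair is (16, -4) and (20, -8) with Euclidean distance 5.6569. For 7 points, brute-force pairwise comparison is shown above. For large n, the divide-and-conquer algorithm (sort by x, recurse on halves, check the dividing strip) achieves O(n log n).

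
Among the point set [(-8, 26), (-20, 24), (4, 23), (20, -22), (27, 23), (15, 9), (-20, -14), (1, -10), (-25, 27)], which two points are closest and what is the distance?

Computing all pairwise distances among 9 points:

d((-8, 26), (-20, 24)) = 12.1655
d((-8, 26), (4, 23)) = 12.3693
d((-8, 26), (20, -22)) = 55.5698
d((-8, 26), (27, 23)) = 35.1283
d((-8, 26), (15, 9)) = 28.6007
d((-8, 26), (-20, -14)) = 41.7612
d((-8, 26), (1, -10)) = 37.108
d((-8, 26), (-25, 27)) = 17.0294
d((-20, 24), (4, 23)) = 24.0208
d((-20, 24), (20, -22)) = 60.959
d((-20, 24), (27, 23)) = 47.0106
d((-20, 24), (15, 9)) = 38.0789
d((-20, 24), (-20, -14)) = 38.0
d((-20, 24), (1, -10)) = 39.9625
d((-20, 24), (-25, 27)) = 5.831 <-- minimum
d((4, 23), (20, -22)) = 47.7598
d((4, 23), (27, 23)) = 23.0
d((4, 23), (15, 9)) = 17.8045
d((4, 23), (-20, -14)) = 44.1022
d((4, 23), (1, -10)) = 33.1361
d((4, 23), (-25, 27)) = 29.2746
d((20, -22), (27, 23)) = 45.5412
d((20, -22), (15, 9)) = 31.4006
d((20, -22), (-20, -14)) = 40.7922
d((20, -22), (1, -10)) = 22.4722
d((20, -22), (-25, 27)) = 66.5282
d((27, 23), (15, 9)) = 18.4391
d((27, 23), (-20, -14)) = 59.8164
d((27, 23), (1, -10)) = 42.0119
d((27, 23), (-25, 27)) = 52.1536
d((15, 9), (-20, -14)) = 41.8808
d((15, 9), (1, -10)) = 23.6008
d((15, 9), (-25, 27)) = 43.8634
d((-20, -14), (1, -10)) = 21.3776
d((-20, -14), (-25, 27)) = 41.3038
d((1, -10), (-25, 27)) = 45.2217

Closest pair: (-20, 24) and (-25, 27) with distance 5.831

The closest pair is (-20, 24) and (-25, 27) with Euclidean distance 5.831. For 9 points, brute-force pairwise comparison is shown above. For large n, the divide-and-conquer algorithm (sort by x, recurse on halves, check the dividing strip) achieves O(n log n).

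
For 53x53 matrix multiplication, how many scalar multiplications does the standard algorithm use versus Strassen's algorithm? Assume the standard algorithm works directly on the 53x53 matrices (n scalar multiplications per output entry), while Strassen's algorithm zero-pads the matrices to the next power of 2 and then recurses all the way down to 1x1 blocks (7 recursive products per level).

Matrix multiplication for 53x53 matrices:

Strassen's algorithm requires power-of-2 dimensions. Pad 53x53 to 64x64 (next power of 2).

Standard algorithm: 53^3 = 148877 multiplications
Strassen's algorithm: 7^(log2(64)) = 7^6 = 117649 multiplications
Savings: 148877 - 117649 = 31228 multiplications

Standard: 148877 multiplications (53^3). Strassen: 117649 multiplications (7^6, after padding to 64x64). Strassen reduces 8 recursive multiplications to 7 at each level.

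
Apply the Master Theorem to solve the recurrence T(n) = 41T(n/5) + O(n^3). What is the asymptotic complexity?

Master Theorem for T(n) = 41T(n/5) + O(n^3):

a = 41, b = 5, c = 3
log_b(a) = log_5(41) = 2.3074

Case 3: c = 3 > log_5(41) = 2.3074
T(n) = O(n^3) = O(n^3)

For T(n) = 41T(n/5) + O(n^3): log_5(41) = 2.3074. This is Case 3 of the Master Theorem (c > log_b(a), work dominated by root), giving O(n^3).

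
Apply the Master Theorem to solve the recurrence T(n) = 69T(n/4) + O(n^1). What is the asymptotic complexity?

Master Theorem for T(n) = 69T(n/4) + O(n^1):

a = 69, b = 4, c = 1
log_b(a) = log_4(69) = 3.0543

Case 1: c = 1 < log_4(69) = 3.0543
T(n) = O(n^(log_4 69))

For T(n) = 69T(n/4) + O(n^1): log_4(69) = 3.0543. This is Case 1 of the Master Theorem (c < log_b(a), work dominated by leaves), giving O(n^(log_4 69)).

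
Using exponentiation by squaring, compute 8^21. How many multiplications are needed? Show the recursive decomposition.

Computing 8^21 by squaring (build up from 8^1; each line after the first costs one multiplication):

8^1 = 8
8^2 = (8^1)^2 = 8^2 = 64
8^4 = (8^2)^2 = 64^2 = 4096
8^5 = 8 * 8^4 = 8 * 4096 = 32768
8^10 = (8^5)^2 = 32768^2 = 1073741824
8^20 = (8^10)^2 = 1073741824^2 = 1152921504606846976
8^21 = 8 * 8^20 = 8 * 1152921504606846976 = 9223372036854775808

Result: 9223372036854775808
Multiplications needed: 6 (6 lines after 8^1)

8^21 = 9223372036854775808. Using exponentiation by squaring, this requires 6 multiplications. The key idea: if the exponent is even, square the half-power; if odd, multiply by the base once.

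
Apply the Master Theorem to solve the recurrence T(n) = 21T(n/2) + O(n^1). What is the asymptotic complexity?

Master Theorem for T(n) = 21T(n/2) + O(n^1):

a = 21, b = 2, c = 1
log_b(a) = log_2(21) = 4.3923

Case 1: c = 1 < log_2(21) = 4.3923
T(n) = O(n^(log_2 21))

For T(n) = 21T(n/2) + O(n^1): log_2(21) = 4.3923. This is Case 1 of the Master Theorem (c < log_b(a), work dominated by leaves), giving O(n^(log_2 21)).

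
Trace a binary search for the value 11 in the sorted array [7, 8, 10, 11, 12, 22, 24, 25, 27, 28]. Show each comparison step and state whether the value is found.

Binary search for 11 in [7, 8, 10, 11, 12, 22, 24, 25, 27, 28]:

lo=0, hi=9, mid=4, arr[mid]=12 -> 12 > 11, search left half
lo=0, hi=3, mid=1, arr[mid]=8 -> 8 < 11, search right half
lo=2, hi=3, mid=2, arr[mid]=10 -> 10 < 11, search right half
lo=3, hi=3, mid=3, arr[mid]=11 -> Found target at index 3!

Binary search finds 11 at index 3 after 4 comparisons. The search repeatedly halves the search space by comparing with the middle element.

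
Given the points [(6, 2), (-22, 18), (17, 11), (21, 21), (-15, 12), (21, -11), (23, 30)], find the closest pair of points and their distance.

Computing all pairwise distances among 7 points:

d((6, 2), (-22, 18)) = 32.249
d((6, 2), (17, 11)) = 14.2127
d((6, 2), (21, 21)) = 24.2074
d((6, 2), (-15, 12)) = 23.2594
d((6, 2), (21, -11)) = 19.8494
d((6, 2), (23, 30)) = 32.7567
d((-22, 18), (17, 11)) = 39.6232
d((-22, 18), (21, 21)) = 43.1045
d((-22, 18), (-15, 12)) = 9.2195 <-- minimum
d((-22, 18), (21, -11)) = 51.8652
d((-22, 18), (23, 30)) = 46.5725
d((17, 11), (21, 21)) = 10.7703
d((17, 11), (-15, 12)) = 32.0156
d((17, 11), (21, -11)) = 22.3607
d((17, 11), (23, 30)) = 19.9249
d((21, 21), (-15, 12)) = 37.108
d((21, 21), (21, -11)) = 32.0
d((21, 21), (23, 30)) = 9.2195 <-- minimum
d((-15, 12), (21, -11)) = 42.72
d((-15, 12), (23, 30)) = 42.0476
d((21, -11), (23, 30)) = 41.0488

Minimum distance: 9.2195 (tie among 2 pairs: (-22, 18) and (-15, 12); (21, 21) and (23, 30))

The minimum Euclidean distance is 9.2195. There is a tie: 2 pairs achieve this minimum — (-22, 18) and (-15, 12); (21, 21) and (23, 30). Any of these is a valid closest pair. For 7 points, brute-force pairwise comparison is shown above. For large n, the divide-and-conquer algorithm (sort by x, recurse on halves, check the dividing strip) achieves O(n log n).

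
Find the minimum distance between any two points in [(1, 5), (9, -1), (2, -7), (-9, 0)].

Computing all pairwise distances among 4 points:

d((1, 5), (9, -1)) = 10.0
d((1, 5), (2, -7)) = 12.0416
d((1, 5), (-9, 0)) = 11.1803
d((9, -1), (2, -7)) = 9.2195 <-- minimum
d((9, -1), (-9, 0)) = 18.0278
d((2, -7), (-9, 0)) = 13.0384

Closest pair: (9, -1) and (2, -7) with distance 9.2195

The closest pair is (9, -1) and (2, -7) with Euclidean distance 9.2195. For 4 points, brute-force pairwise comparison is shown above. For large n, the divide-and-conquer algorithm (sort by x, recurse on halves, check the dividing strip) achieves O(n log n).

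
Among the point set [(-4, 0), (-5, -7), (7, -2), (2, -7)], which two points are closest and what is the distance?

Computing all pairwise distances among 4 points:

d((-4, 0), (-5, -7)) = 7.0711
d((-4, 0), (7, -2)) = 11.1803
d((-4, 0), (2, -7)) = 9.2195
d((-5, -7), (7, -2)) = 13.0
d((-5, -7), (2, -7)) = 7.0 <-- minimum
d((7, -2), (2, -7)) = 7.0711

Closest pair: (-5, -7) and (2, -7) with distance 7.0

The closest pair is (-5, -7) and (2, -7) with Euclidean distance 7.0. For 4 points, brute-force pairwise comparison is shown above. For large n, the divide-and-conquer algorithm (sort by x, recurse on halves, check the dividing strip) achieves O(n log n).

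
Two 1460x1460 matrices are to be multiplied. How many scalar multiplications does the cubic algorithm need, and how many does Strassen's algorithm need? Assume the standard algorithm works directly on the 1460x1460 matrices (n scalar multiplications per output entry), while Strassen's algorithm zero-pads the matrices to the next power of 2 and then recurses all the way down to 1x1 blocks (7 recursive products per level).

Matrix multiplication for 1460x1460 matrices:

Strassen's algorithm requires power-of-2 dimensions. Pad 1460x1460 to 2048x2048 (next power of 2).

Standard algorithm: 1460^3 = 3112136000 multiplications
Strassen's algorithm: 7^(log2(2048)) = 7^11 = 1977326743 multiplications
Savings: 3112136000 - 1977326743 = 1134809257 multiplications

Standard: 3112136000 multiplications (1460^3). Strassen: 1977326743 multiplications (7^11, after padding to 2048x2048). Strassen reduces 8 recursive multiplications to 7 at each level.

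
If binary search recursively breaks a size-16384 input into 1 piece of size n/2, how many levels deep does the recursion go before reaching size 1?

For divide and conquer with division factor 2:

Problem sizes at each level:
Level 0: 16384
Level 1: 8192
Level 2: 4096
Level 3: 2048
Level 4: 1024
Level 5: 512
Level 6: 256
Level 7: 128
Level 8: 64
Level 9: 32
Level 10: 16
Level 11: 8
Level 12: 4
Level 13: 2
Level 14: 1

The root is level 0 and the size-1 base case is level 14 (the tree spans levels 0 through 14, i.e. 15 levels counting the root), so the depth is the number of divisions: log_2(16384) = 14

The recursion tree depth is log_2(16384) = 14. At each level, the problem size is divided by 2, so it takes 14 divisions to reduce to a base case of size 1. The algorithm makes 1 recursive call at each level.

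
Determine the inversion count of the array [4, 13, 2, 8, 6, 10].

Finding inversions in [4, 13, 2, 8, 6, 10]:

(0, 2): arr[0]=4 > arr[2]=2
(1, 2): arr[1]=13 > arr[2]=2
(1, 3): arr[1]=13 > arr[3]=8
(1, 4): arr[1]=13 > arr[4]=6
(1, 5): arr[1]=13 > arr[5]=10
(3, 4): arr[3]=8 > arr[4]=6

Total inversions: 6

The array has 6 inversion(s): (0,2), (1,2), (1,3), (1,4), (1,5), (3,4). Each pair (i,j) satisfies i < j and arr[i] > arr[j].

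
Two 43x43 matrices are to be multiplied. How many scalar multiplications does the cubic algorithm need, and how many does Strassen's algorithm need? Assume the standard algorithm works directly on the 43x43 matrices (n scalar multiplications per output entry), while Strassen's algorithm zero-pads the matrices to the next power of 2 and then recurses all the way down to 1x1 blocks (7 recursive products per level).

Matrix multiplication for 43x43 matrices:

Strassen's algorithm requires power-of-2 dimensions. Pad 43x43 to 64x64 (next power of 2).

Standard algorithm: 43^3 = 79507 multiplications
Strassen's algorithm: 7^(log2(64)) = 7^6 = 117649 multiplications
Difference: 79507 - 117649 = -38142 (Strassen uses MORE here due to padding overhead — for small or just-over-power-of-2 n, padding can outweigh the per-level savings)

Standard: 79507 multiplications (43^3). Strassen: 117649 multiplications (7^6, after padding to 64x64). Strassen reduces 8 recursive multiplications to 7 at each level.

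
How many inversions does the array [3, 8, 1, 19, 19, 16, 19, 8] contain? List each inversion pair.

Finding inversions in [3, 8, 1, 19, 19, 16, 19, 8]:

(0, 2): arr[0]=3 > arr[2]=1
(1, 2): arr[1]=8 > arr[2]=1
(3, 5): arr[3]=19 > arr[5]=16
(3, 7): arr[3]=19 > arr[7]=8
(4, 5): arr[4]=19 > arr[5]=16
(4, 7): arr[4]=19 > arr[7]=8
(5, 7): arr[5]=16 > arr[7]=8
(6, 7): arr[6]=19 > arr[7]=8

Total inversions: 8

The array has 8 inversion(s): (0,2), (1,2), (3,5), (3,7), (4,5), (4,7), (5,7), (6,7). Each pair (i,j) satisfies i < j and arr[i] > arr[j].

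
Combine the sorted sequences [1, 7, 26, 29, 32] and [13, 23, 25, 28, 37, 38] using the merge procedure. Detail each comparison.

Merging process:

Compare 1 vs 13: take 1 from left. Merged: [1]
Compare 7 vs 13: take 7 from left. Merged: [1, 7]
Compare 26 vs 13: take 13 from right. Merged: [1, 7, 13]
Compare 26 vs 23: take 23 from right. Merged: [1, 7, 13, 23]
Compare 26 vs 25: take 25 from right. Merged: [1, 7, 13, 23, 25]
Compare 26 vs 28: take 26 from left. Merged: [1, 7, 13, 23, 25, 26]
Compare 29 vs 28: take 28 from right. Merged: [1, 7, 13, 23, 25, 26, 28]
Compare 29 vs 37: take 29 from left. Merged: [1, 7, 13, 23, 25, 26, 28, 29]
Compare 32 vs 37: take 32 from left. Merged: [1, 7, 13, 23, 25, 26, 28, 29, 32]
Append remaining from right: [37, 38]. Merged: [1, 7, 13, 23, 25, 26, 28, 29, 32, 37, 38]

Final merged array: [1, 7, 13, 23, 25, 26, 28, 29, 32, 37, 38]
Total comparisons: 9

The merged array is [1, 7, 13, 23, 25, 26, 28, 29, 32, 37, 38], requiring 9 comparisons. The merge step runs in O(n) time where n is the total number of elements.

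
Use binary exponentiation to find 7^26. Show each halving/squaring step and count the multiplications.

Computing 7^26 by squaring (build up from 7^1; each line after the first costs one multiplication):

7^1 = 7
7^2 = (7^1)^2 = 7^2 = 49
7^3 = 7 * 7^2 = 7 * 49 = 343
7^6 = (7^3)^2 = 343^2 = 117649
7^12 = (7^6)^2 = 117649^2 = 13841287201
7^13 = 7 * 7^12 = 7 * 13841287201 = 96889010407
7^26 = (7^13)^2 = 96889010407^2 = 9387480337647754305649

Result: 9387480337647754305649
Multiplications needed: 6 (6 lines after 7^1)

7^26 = 9387480337647754305649. Using exponentiation by squaring, this requires 6 multiplications. The key idea: if the exponent is even, square the half-power; if odd, multiply by the base once.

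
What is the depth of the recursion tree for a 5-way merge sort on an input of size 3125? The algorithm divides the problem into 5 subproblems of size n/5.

For divide and conquer with division factor 5:

Problem sizes at each level:
Level 0: 3125
Level 1: 625
Level 2: 125
Level 3: 25
Level 4: 5
Level 5: 1

The root is level 0 and the size-1 base case is level 5 (the tree spans levels 0 through 5, i.e. 6 levels counting the root), so the depth is the number of divisions: log_5(3125) = 5

The recursion tree depth is log_5(3125) = 5. At each level, the problem size is divided by 5, so it takes 5 divisions to reduce to a base case of size 1. The algorithm makes 5 recursive calls at each level.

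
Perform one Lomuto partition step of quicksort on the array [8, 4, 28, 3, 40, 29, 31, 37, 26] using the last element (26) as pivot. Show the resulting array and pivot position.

Lomuto partition with pivot = 26:

Initial array: [8, 4, 28, 3, 40, 29, 31, 37, 26]

arr[0]=8 <= 26: swap with position 0, array becomes [8, 4, 28, 3, 40, 29, 31, 37, 26]
arr[1]=4 <= 26: swap with position 1, array becomes [8, 4, 28, 3, 40, 29, 31, 37, 26]
arr[2]=28 > 26: no swap
arr[3]=3 <= 26: swap with position 2, array becomes [8, 4, 3, 28, 40, 29, 31, 37, 26]
arr[4]=40 > 26: no swap
arr[5]=29 > 26: no swap
arr[6]=31 > 26: no swap
arr[7]=37 > 26: no swap

Place pivot at position 3: [8, 4, 3, 26, 40, 29, 31, 37, 28]
Pivot position: 3

After partitioning with pivot 26, the array becomes [8, 4, 3, 26, 40, 29, 31, 37, 28]. The pivot is placed at index 3. All elements to the left of the pivot are <= 26, and all elements to the right are > 26.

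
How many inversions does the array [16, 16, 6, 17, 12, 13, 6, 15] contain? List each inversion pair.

Finding inversions in [16, 16, 6, 17, 12, 13, 6, 15]:

(0, 2): arr[0]=16 > arr[2]=6
(0, 4): arr[0]=16 > arr[4]=12
(0, 5): arr[0]=16 > arr[5]=13
(0, 6): arr[0]=16 > arr[6]=6
(0, 7): arr[0]=16 > arr[7]=15
(1, 2): arr[1]=16 > arr[2]=6
(1, 4): arr[1]=16 > arr[4]=12
(1, 5): arr[1]=16 > arr[5]=13
(1, 6): arr[1]=16 > arr[6]=6
(1, 7): arr[1]=16 > arr[7]=15
(3, 4): arr[3]=17 > arr[4]=12
(3, 5): arr[3]=17 > arr[5]=13
(3, 6): arr[3]=17 > arr[6]=6
(3, 7): arr[3]=17 > arr[7]=15
(4, 6): arr[4]=12 > arr[6]=6
(5, 6): arr[5]=13 > arr[6]=6

Total inversions: 16

The array has 16 inversion(s): (0,2), (0,4), (0,5), (0,6), (0,7), (1,2), (1,4), (1,5), (1,6), (1,7), (3,4), (3,5), (3,6), (3,7), (4,6), (5,6). Each pair (i,j) satisfies i < j and arr[i] > arr[j].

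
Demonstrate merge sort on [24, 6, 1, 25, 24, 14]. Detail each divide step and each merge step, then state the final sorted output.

Merge sort trace:

Split: [24, 6, 1, 25, 24, 14] -> [24, 6, 1] and [25, 24, 14]
  Split: [24, 6, 1] -> [24] and [6, 1]
    Split: [6, 1] -> [6] and [1]
    Merge: [6] + [1] -> [1, 6]
  Merge: [24] + [1, 6] -> [1, 6, 24]
  Split: [25, 24, 14] -> [25] and [24, 14]
    Split: [24, 14] -> [24] and [14]
    Merge: [24] + [14] -> [14, 24]
  Merge: [25] + [14, 24] -> [14, 24, 25]
Merge: [1, 6, 24] + [14, 24, 25] -> [1, 6, 14, 24, 24, 25]

Final sorted array: [1, 6, 14, 24, 24, 25]

The merge sort proceeds by recursively splitting the array and merging sorted halves.
After all merges, the sorted array is [1, 6, 14, 24, 24, 25].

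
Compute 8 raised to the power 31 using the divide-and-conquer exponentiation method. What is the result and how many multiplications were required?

Computing 8^31 by squaring (build up from 8^1; each line after the first costs one multiplication):

8^1 = 8
8^2 = (8^1)^2 = 8^2 = 64
8^3 = 8 * 8^2 = 8 * 64 = 512
8^6 = (8^3)^2 = 512^2 = 262144
8^7 = 8 * 8^6 = 8 * 262144 = 2097152
8^14 = (8^7)^2 = 2097152^2 = 4398046511104
8^15 = 8 * 8^14 = 8 * 4398046511104 = 35184372088832
8^30 = (8^15)^2 = 35184372088832^2 = 1237940039285380274899124224
8^31 = 8 * 8^30 = 8 * 1237940039285380274899124224 = 9903520314283042199192993792

Result: 9903520314283042199192993792
Multiplications needed: 8 (8 lines after 8^1)

8^31 = 9903520314283042199192993792. Using exponentiation by squaring, this requires 8 multiplications. The key idea: if the exponent is even, square the half-power; if odd, multiply by the base once.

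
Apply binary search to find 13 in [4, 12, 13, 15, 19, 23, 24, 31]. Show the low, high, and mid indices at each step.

Binary search for 13 in [4, 12, 13, 15, 19, 23, 24, 31]:

lo=0, hi=7, mid=3, arr[mid]=15 -> 15 > 13, search left half
lo=0, hi=2, mid=1, arr[mid]=12 -> 12 < 13, search right half
lo=2, hi=2, mid=2, arr[mid]=13 -> Found target at index 2!

Binary search finds 13 at index 2 after 3 comparisons. The search repeatedly halves the search space by comparing with the middle element.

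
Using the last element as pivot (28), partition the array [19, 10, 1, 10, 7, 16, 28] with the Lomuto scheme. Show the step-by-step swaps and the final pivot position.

Lomuto partition with pivot = 28:

Initial array: [19, 10, 1, 10, 7, 16, 28]

arr[0]=19 <= 28: swap with position 0, array becomes [19, 10, 1, 10, 7, 16, 28]
arr[1]=10 <= 28: swap with position 1, array becomes [19, 10, 1, 10, 7, 16, 28]
arr[2]=1 <= 28: swap with position 2, array becomes [19, 10, 1, 10, 7, 16, 28]
arr[3]=10 <= 28: swap with position 3, array becomes [19, 10, 1, 10, 7, 16, 28]
arr[4]=7 <= 28: swap with position 4, array becomes [19, 10, 1, 10, 7, 16, 28]
arr[5]=16 <= 28: swap with position 5, array becomes [19, 10, 1, 10, 7, 16, 28]

Place pivot at position 6: [19, 10, 1, 10, 7, 16, 28]
Pivot position: 6

After partitioning with pivot 28, the array becomes [19, 10, 1, 10, 7, 16, 28]. The pivot is placed at index 6. All elements to the left of the pivot are <= 28, and all elements to the right are > 28.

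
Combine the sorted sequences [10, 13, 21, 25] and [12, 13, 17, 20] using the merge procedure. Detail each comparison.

Merging process:

Compare 10 vs 12: take 10 from left. Merged: [10]
Compare 13 vs 12: take 12 from right. Merged: [10, 12]
Compare 13 vs 13: take 13 from left. Merged: [10, 12, 13]
Compare 21 vs 13: take 13 from right. Merged: [10, 12, 13, 13]
Compare 21 vs 17: take 17 from right. Merged: [10, 12, 13, 13, 17]
Compare 21 vs 20: take 20 from right. Merged: [10, 12, 13, 13, 17, 20]
Append remaining from left: [21, 25]. Merged: [10, 12, 13, 13, 17, 20, 21, 25]

Final merged array: [10, 12, 13, 13, 17, 20, 21, 25]
Total comparisons: 6

The merged array is [10, 12, 13, 13, 17, 20, 21, 25], requiring 6 comparisons. The merge step runs in O(n) time where n is the total number of elements.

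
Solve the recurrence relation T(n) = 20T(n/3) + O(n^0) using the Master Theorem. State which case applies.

Master Theorem for T(n) = 20T(n/3) + O(n^0):

a = 20, b = 3, c = 0
log_b(a) = log_3(20) = 2.7268

Case 1: c = 0 < log_3(20) = 2.7268
T(n) = O(n^(log_3 20))

For T(n) = 20T(n/3) + O(n^0): log_3(20) = 2.7268. This is Case 1 of the Master Theorem (c < log_b(a), work dominated by leaves), giving O(n^(log_3 20)).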